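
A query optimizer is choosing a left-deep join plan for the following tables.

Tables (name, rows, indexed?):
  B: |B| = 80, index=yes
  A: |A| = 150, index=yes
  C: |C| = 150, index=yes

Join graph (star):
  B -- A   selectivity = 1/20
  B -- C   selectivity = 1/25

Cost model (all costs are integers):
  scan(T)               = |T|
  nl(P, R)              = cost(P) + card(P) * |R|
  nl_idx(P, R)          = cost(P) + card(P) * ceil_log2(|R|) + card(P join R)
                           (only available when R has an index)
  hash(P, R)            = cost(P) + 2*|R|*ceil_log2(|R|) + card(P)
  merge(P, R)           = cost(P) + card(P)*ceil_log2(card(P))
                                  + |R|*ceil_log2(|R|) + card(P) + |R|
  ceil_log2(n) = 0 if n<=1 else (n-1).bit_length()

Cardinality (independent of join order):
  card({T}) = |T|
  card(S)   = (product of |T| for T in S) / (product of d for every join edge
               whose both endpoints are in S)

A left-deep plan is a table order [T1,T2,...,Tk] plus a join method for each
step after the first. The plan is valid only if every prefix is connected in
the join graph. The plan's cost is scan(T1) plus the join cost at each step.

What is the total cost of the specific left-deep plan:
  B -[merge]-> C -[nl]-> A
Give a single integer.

74070

step 1: scan B: cost=80, card=80
step 2: join C via merge
    card(P join C) = 80*150/(25) = 480
    cost = 80 + 80*7 + 150*8 + 80 + 150 = 2070
step 3: join A via nl
    card(P join A) = 480*150/(20) = 3600
    cost = 2070 + 480*150 = 74070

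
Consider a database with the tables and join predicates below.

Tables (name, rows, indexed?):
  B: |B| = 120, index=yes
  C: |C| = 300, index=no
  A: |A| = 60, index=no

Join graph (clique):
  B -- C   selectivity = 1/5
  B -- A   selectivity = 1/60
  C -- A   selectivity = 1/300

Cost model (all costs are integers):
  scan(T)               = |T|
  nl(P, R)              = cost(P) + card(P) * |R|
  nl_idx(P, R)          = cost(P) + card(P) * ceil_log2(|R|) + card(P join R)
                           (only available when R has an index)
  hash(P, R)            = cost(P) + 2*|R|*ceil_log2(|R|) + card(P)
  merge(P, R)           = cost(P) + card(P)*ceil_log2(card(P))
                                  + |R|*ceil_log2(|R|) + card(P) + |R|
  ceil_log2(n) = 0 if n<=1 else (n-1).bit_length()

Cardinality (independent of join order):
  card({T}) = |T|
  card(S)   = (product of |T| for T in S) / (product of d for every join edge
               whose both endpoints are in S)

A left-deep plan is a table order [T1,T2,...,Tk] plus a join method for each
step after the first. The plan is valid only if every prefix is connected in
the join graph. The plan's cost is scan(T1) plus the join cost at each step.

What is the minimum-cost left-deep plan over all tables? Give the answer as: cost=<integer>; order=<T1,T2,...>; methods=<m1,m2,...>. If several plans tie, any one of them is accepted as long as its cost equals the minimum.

cost=1764; order=C,A,B; methods=hash,nl_idx

Selinger DP (subsets sized 1..n):
  {B}: scan cost=120, card=120
  {C}: scan cost=300, card=300
  {A}: scan cost=60, card=60
  {BC}: card=7200; try (B,hash)→2280, (C,merge)→4080, (B,merge)→4260, (C,hash)→5640, (B,nl_idx)→9600, (C,nl)→36120 …(+1); best=2280 via (B,hash)
  {AB}: card=120; try (B,nl_idx)→600, (A,hash)→960, (B,merge)→1440, (A,merge)→1500, (B,hash)→1800, (B,nl)→7260 …(+1); best=600 via (B,nl_idx)
  {AC}: card=60; try (A,hash)→1320, (C,merge)→3480, (A,merge)→3720, (C,hash)→5520, (C,nl)→18060, (A,nl)→18300; best=1320 via (A,hash)
  {ABC}: card=24; try (B,nl_idx)→1764, (B,merge)→2700, (B,hash)→3060, (C,merge)→4560, (C,hash)→6120, (B,nl)→8520 …(+4); best=1764 via (B,nl_idx)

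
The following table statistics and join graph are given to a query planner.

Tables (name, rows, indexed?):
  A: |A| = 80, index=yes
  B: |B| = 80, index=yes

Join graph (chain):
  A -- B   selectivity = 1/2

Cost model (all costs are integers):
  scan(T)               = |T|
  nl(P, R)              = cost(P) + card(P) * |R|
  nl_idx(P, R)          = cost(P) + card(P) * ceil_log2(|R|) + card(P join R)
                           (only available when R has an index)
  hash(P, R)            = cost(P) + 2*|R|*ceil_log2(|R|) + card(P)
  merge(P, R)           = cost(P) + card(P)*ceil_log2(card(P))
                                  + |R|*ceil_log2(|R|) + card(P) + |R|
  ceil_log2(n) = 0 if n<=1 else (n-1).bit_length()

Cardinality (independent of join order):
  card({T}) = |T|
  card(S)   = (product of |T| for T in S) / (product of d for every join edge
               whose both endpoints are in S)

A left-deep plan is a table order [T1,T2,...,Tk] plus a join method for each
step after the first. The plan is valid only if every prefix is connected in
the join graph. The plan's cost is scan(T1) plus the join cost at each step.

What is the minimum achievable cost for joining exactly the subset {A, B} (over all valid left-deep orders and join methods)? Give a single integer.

Selinger DP over subsets of {A,B}:
  {A}: scan cost=80, card=80
  {B}: scan cost=80, card=80
  {AB}: card=3200; try (B,hash)→1280, (A,hash)→1280, (B,merge)→1360, (A,merge)→1360, (B,nl_idx)→3840, (A,nl_idx)→3840 …(+2); best=1280 via (B,hash)

1280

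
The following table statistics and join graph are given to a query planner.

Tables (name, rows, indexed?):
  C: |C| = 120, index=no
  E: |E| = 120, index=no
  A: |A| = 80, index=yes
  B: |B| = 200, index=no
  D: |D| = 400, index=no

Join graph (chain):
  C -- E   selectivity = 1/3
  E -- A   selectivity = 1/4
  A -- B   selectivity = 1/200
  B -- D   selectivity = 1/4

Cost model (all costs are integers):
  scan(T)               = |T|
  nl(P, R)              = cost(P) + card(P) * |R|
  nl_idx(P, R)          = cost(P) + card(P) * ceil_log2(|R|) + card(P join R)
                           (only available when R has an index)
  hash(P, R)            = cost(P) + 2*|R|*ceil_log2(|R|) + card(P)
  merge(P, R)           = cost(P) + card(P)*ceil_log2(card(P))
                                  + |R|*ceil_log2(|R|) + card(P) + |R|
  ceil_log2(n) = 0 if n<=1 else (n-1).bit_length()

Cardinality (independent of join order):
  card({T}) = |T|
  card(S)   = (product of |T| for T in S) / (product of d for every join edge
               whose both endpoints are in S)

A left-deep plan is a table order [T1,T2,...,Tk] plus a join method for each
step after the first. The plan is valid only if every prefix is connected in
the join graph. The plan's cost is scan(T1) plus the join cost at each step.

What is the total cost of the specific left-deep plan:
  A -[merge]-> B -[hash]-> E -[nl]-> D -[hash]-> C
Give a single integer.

1205960

step 1: scan A: cost=80, card=80
step 2: join B via merge
    card(P join B) = 80*200/(200) = 80
    cost = 80 + 80*7 + 200*8 + 80 + 200 = 2520
step 3: join E via hash
    card(P join E) = 80*120/(4) = 2400
    cost = 2520 + 2*120*7 + 80 = 4280
step 4: join D via nl
    card(P join D) = 2400*400/(4) = 240000
    cost = 4280 + 2400*400 = 964280
step 5: join C via hash
    card(P join C) = 240000*120/(3) = 9600000
    cost = 964280 + 2*120*7 + 240000 = 1205960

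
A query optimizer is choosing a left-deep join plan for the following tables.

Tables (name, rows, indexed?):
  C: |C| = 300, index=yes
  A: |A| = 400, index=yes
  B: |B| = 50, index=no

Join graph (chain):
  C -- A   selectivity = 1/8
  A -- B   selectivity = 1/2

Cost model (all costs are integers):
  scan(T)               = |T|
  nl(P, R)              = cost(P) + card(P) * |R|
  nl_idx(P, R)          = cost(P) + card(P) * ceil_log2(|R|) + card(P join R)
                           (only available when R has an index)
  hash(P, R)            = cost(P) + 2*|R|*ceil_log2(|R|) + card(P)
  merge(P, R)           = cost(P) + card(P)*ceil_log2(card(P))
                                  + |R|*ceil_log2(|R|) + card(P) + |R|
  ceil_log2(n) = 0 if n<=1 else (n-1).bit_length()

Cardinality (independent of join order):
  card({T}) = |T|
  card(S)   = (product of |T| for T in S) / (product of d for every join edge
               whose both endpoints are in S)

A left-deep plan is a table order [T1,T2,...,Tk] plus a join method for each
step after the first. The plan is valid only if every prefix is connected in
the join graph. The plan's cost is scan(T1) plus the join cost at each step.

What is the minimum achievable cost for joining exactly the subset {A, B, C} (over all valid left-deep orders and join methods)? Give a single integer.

Selinger DP over subsets of {A,B,C}:
  {C}: scan cost=300, card=300
  {A}: scan cost=400, card=400
  {B}: scan cost=50, card=50
  {AC}: card=15000; try (C,hash)→6200, (A,merge)→7300, (C,merge)→7400, (A,hash)→7800, (A,nl_idx)→18000, (C,nl_idx)→19000 …(+2); best=6200 via (C,hash)
  {AB}: card=10000; try (B,hash)→1400, (A,merge)→4400, (B,merge)→4750, (A,hash)→7300, (A,nl_idx)→10500, (A,nl)→20050 …(+1); best=1400 via (B,hash)
  {ABC}: card=375000; try (C,hash)→16800, (B,hash)→21800, (C,merge)→154400, (B,merge)→231550, (C,nl_idx)→466400, (B,nl)→756200 …(+1); best=16800 via (C,hash)

16800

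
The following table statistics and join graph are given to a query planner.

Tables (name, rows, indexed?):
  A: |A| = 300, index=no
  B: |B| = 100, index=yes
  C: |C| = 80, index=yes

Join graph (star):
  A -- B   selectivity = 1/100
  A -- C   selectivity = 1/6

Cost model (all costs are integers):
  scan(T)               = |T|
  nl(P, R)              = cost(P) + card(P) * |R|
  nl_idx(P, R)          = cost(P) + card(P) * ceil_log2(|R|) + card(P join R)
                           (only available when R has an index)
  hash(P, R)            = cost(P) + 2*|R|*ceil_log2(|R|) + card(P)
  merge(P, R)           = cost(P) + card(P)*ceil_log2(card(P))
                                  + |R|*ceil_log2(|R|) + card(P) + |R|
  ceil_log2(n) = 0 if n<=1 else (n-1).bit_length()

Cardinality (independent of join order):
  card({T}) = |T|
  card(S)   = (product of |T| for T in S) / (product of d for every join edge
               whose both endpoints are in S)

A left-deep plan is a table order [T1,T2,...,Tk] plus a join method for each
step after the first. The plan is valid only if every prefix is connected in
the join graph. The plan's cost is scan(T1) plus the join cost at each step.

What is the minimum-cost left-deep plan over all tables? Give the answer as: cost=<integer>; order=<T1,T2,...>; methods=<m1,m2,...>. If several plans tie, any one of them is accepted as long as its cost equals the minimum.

cost=3420; order=A,B,C; methods=hash,hash

Selinger DP (subsets sized 1..n):
  {A}: scan cost=300, card=300
  {B}: scan cost=100, card=100
  {C}: scan cost=80, card=80
  {AB}: card=300; try (B,hash)→2000, (B,nl_idx)→2700, (A,merge)→3900, (B,merge)→4100, (A,hash)→5600, (A,nl)→30100 …(+1); best=2000 via (B,hash)
  {AC}: card=4000; try (C,hash)→1720, (A,merge)→3720, (C,merge)→3940, (A,hash)→5560, (C,nl_idx)→6400, (A,nl)→24080 …(+1); best=1720 via (C,hash)
  {ABC}: card=4000; try (C,hash)→3420, (C,merge)→5640, (B,hash)→7120, (C,nl_idx)→8100, (C,nl)→26000, (B,nl_idx)→33720 …(+2); best=3420 via (C,hash)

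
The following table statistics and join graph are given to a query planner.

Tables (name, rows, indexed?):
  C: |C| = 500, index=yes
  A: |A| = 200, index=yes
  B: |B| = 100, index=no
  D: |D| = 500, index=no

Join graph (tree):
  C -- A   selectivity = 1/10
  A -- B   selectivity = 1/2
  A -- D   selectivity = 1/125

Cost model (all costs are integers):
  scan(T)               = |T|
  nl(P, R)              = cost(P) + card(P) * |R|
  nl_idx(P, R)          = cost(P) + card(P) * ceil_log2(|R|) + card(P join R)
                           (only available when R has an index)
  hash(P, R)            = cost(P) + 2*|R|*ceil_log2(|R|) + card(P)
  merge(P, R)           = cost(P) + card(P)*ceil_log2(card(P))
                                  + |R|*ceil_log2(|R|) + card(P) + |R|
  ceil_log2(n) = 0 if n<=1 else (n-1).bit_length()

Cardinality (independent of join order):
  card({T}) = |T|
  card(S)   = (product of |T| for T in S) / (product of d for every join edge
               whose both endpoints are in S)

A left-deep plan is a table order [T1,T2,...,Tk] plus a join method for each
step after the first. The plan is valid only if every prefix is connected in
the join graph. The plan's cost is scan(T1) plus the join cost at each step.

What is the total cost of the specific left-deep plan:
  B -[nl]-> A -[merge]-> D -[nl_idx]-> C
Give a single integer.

2535100

step 1: scan B: cost=100, card=100
step 2: join A via nl
    card(P join A) = 100*200/(2) = 10000
    cost = 100 + 100*200 = 20100
step 3: join D via merge
    card(P join D) = 10000*500/(125) = 40000
    cost = 20100 + 10000*14 + 500*9 + 10000 + 500 = 175100
step 4: join C via nl_idx
    card(P join C) = 40000*500/(10) = 2000000
    cost = 175100 + 40000*9 + 2000000 = 2535100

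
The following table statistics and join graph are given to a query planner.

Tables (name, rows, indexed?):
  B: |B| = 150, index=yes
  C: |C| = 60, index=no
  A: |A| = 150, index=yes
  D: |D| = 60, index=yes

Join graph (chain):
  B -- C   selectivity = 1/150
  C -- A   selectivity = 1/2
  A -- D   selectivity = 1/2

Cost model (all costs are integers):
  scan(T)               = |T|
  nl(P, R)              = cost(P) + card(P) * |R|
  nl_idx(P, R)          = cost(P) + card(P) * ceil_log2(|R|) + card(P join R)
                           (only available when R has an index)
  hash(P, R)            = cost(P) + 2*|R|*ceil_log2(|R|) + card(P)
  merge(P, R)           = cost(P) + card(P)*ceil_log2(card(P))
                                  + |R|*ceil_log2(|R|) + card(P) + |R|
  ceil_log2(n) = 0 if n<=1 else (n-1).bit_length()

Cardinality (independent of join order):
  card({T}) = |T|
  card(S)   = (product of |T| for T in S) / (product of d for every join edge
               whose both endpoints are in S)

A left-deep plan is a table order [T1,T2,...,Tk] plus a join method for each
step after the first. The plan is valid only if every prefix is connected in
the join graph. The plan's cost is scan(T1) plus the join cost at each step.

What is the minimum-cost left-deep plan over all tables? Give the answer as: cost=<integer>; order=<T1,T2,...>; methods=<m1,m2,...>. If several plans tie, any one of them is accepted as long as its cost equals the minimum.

cost=7590; order=C,B,A,D; methods=nl_idx,merge,hash

Selinger DP (subsets sized 1..n):
  {B}: scan cost=150, card=150
  {C}: scan cost=60, card=60
  {A}: scan cost=150, card=150
  {D}: scan cost=60, card=60
  {BC}: card=60; try (B,nl_idx)→600, (C,hash)→1020, (B,merge)→1830, (C,merge)→1920, (B,hash)→2520, (B,nl)→9060 …(+1); best=600 via (B,nl_idx)
  {AC}: card=4500; try (C,hash)→1020, (A,merge)→1830, (C,merge)→1920, (A,hash)→2520, (A,nl_idx)→5040, (A,nl)→9060 …(+1); best=1020 via (C,hash)
  {AD}: card=4500; try (D,hash)→1020, (A,merge)→1830, (D,merge)→1920, (A,hash)→2520, (A,nl_idx)→5040, (D,nl_idx)→5550 …(+2); best=1020 via (D,hash)
  {ABC}: card=4500; try (A,merge)→2370, (A,hash)→3060, (A,nl_idx)→5580, (B,hash)→7920, (A,nl)→9600, (B,nl_idx)→41520 …(+2); best=2370 via (A,merge)
  {ACD}: card=135000; try (D,hash)→6240, (C,hash)→6240, (D,merge)→64440, (C,merge)→64440, (D,nl_idx)→163020, (D,nl)→271020 …(+1); best=6240 via (D,hash)
  {ABCD}: card=135000; try (D,hash)→7590, (D,merge)→65790, (B,hash)→143640, (D,nl_idx)→164370, (D,nl)→272370, (B,nl_idx)→1221240 …(+2); best=7590 via (D,hash)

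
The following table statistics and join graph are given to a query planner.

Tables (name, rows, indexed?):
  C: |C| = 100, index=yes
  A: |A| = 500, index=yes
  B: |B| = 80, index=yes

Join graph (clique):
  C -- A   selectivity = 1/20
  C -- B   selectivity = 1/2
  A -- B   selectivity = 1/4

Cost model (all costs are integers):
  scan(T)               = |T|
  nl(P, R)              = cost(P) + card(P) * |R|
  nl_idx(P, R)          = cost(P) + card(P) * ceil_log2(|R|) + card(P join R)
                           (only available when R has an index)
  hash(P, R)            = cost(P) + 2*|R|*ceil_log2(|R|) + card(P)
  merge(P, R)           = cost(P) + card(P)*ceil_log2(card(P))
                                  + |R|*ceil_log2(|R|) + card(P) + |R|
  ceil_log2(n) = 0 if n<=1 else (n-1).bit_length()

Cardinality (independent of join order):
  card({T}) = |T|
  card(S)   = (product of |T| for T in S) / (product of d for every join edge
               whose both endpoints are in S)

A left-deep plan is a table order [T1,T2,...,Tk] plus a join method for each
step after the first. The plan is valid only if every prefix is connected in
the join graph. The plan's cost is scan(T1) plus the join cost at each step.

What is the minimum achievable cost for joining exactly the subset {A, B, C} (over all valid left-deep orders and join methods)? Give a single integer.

6020

Selinger DP over subsets of {A,B,C}:
  {C}: scan cost=100, card=100
  {A}: scan cost=500, card=500
  {B}: scan cost=80, card=80
  {AC}: card=2500; try (C,hash)→2400, (A,nl_idx)→3500, (A,merge)→5900, (C,merge)→6300, (C,nl_idx)→6500, (A,hash)→9200 …(+2); best=2400 via (C,hash)
  {BC}: card=4000; try (B,hash)→1320, (C,merge)→1520, (B,merge)→1540, (C,hash)→1560, (C,nl_idx)→4640, (B,nl_idx)→4800 …(+2); best=1320 via (B,hash)
  {AB}: card=10000; try (B,hash)→2120, (A,merge)→5720, (B,merge)→6140, (A,hash)→9160, (A,nl_idx)→10800, (B,nl_idx)→14000 …(+2); best=2120 via (B,hash)
  {ABC}: card=25000; try (B,hash)→6020, (C,hash)→13520, (A,hash)→14320, (B,merge)→35540, (B,nl_idx)→44900, (A,merge)→58320 …(+6); best=6020 via (B,hash)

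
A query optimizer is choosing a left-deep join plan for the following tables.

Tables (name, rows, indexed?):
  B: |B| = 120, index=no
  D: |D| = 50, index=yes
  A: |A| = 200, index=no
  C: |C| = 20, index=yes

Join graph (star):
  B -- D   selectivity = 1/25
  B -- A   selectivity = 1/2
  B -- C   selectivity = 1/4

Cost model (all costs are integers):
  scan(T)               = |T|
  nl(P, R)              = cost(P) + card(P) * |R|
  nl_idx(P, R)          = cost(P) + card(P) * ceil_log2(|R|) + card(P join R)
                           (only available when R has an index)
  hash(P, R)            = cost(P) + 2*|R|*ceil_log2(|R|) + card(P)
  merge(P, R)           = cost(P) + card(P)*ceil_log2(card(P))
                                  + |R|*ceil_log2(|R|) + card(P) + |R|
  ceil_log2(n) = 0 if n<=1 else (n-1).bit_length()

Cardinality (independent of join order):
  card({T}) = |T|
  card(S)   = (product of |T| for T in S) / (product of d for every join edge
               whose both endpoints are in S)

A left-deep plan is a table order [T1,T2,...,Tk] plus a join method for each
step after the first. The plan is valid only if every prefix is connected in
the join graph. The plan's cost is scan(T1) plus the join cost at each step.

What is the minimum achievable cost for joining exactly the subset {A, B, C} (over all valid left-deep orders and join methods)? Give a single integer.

4240

Selinger DP over subsets of {A,B,C}:
  {B}: scan cost=120, card=120
  {A}: scan cost=200, card=200
  {C}: scan cost=20, card=20
  {AB}: card=12000; try (B,hash)→2080, (A,merge)→2880, (B,merge)→2960, (A,hash)→3440, (A,nl)→24120, (B,nl)→24200; best=2080 via (B,hash)
  {BC}: card=600; try (C,hash)→440, (B,merge)→1100, (C,merge)→1200, (C,nl_idx)→1320, (B,hash)→1720, (B,nl)→2420 …(+1); best=440 via (C,hash)
  {ABC}: card=60000; try (A,hash)→4240, (A,merge)→8840, (C,hash)→14280, (A,nl)→120440, (C,nl_idx)→122080, (C,merge)→182200 …(+1); best=4240 via (A,hash)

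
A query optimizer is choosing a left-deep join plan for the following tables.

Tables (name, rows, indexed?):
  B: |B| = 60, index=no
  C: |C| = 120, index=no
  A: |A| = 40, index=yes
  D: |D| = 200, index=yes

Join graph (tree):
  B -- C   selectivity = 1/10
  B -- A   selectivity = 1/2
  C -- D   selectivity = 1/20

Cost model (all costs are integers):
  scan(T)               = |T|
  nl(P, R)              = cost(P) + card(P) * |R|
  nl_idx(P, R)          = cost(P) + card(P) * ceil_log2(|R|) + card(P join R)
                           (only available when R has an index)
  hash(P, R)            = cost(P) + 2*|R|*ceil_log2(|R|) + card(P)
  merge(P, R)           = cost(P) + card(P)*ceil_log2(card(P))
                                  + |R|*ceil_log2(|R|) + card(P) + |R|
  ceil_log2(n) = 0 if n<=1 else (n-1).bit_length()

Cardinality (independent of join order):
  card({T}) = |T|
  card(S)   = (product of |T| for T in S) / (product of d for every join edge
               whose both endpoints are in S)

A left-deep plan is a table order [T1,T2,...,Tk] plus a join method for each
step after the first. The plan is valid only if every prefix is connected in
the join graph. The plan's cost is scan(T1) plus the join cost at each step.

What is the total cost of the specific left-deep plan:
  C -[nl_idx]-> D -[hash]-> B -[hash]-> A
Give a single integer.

step 1: scan C: cost=120, card=120
step 2: join D via nl_idx
    card(P join D) = 120*200/(20) = 1200
    cost = 120 + 120*8 + 1200 = 2280
step 3: join B via hash
    card(P join B) = 1200*60/(10) = 7200
    cost = 2280 + 2*60*6 + 1200 = 4200
step 4: join A via hash
    card(P join A) = 7200*40/(2) = 144000
    cost = 4200 + 2*40*6 + 7200 = 11880

11880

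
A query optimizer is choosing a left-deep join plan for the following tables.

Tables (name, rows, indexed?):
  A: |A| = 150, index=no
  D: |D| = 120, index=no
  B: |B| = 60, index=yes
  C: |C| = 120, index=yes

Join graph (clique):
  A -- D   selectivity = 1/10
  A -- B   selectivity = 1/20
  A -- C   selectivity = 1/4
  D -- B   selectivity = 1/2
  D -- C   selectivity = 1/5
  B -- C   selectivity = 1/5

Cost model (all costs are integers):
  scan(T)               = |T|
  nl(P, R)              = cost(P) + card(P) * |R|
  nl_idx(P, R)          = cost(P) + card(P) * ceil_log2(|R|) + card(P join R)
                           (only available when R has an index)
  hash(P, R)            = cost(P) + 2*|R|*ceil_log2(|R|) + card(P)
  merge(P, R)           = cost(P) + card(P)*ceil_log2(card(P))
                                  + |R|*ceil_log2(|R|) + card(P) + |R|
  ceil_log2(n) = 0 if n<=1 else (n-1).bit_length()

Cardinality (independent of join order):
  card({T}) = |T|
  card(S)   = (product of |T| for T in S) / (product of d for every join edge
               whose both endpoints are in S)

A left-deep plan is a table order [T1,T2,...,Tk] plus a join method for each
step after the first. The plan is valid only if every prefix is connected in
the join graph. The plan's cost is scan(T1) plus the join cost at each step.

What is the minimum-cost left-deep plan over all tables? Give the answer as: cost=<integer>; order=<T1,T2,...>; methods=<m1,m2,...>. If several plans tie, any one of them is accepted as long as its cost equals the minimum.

cost=7530; order=A,B,C,D; methods=hash,hash,hash

Selinger DP (subsets sized 1..n):
  {A}: scan cost=150, card=150
  {D}: scan cost=120, card=120
  {B}: scan cost=60, card=60
  {C}: scan cost=120, card=120
  {AD}: card=1800; try (D,hash)→1980, (A,merge)→2430, (D,merge)→2460, (A,hash)→2640, (A,nl)→18120, (D,nl)→18150; best=1980 via (D,hash)
  {AB}: card=450; try (B,hash)→1020, (B,nl_idx)→1500, (A,merge)→1830, (B,merge)→1920, (A,hash)→2520, (A,nl)→9060 …(+1); best=1020 via (B,hash)
  {AC}: card=4500; try (C,hash)→1980, (A,merge)→2430, (C,merge)→2460, (A,hash)→2640, (C,nl_idx)→5700, (A,nl)→18120 …(+1); best=1980 via (C,hash)
  {BD}: card=3600; try (B,hash)→960, (D,merge)→1440, (B,merge)→1500, (D,hash)→1800, (B,nl_idx)→4440, (D,nl)→7260 …(+1); best=960 via (B,hash)
  {CD}: card=2880; try (D,hash)→1920, (C,hash)→1920, (D,merge)→2040, (C,merge)→2040, (C,nl_idx)→3840, (D,nl)→14520 …(+1); best=1920 via (D,hash)
  {BC}: card=1440; try (B,hash)→960, (C,merge)→1440, (B,merge)→1500, (C,hash)→1800, (C,nl_idx)→1920, (B,nl_idx)→2280 …(+2); best=960 via (B,hash)
  {ABD}: card=2700; try (D,hash)→3150, (B,hash)→4500, (D,merge)→6480, (A,hash)→6960, (B,nl_idx)→15480, (B,merge)→24000 …(+4); best=3150 via (D,hash)
  {ACD}: card=10800; try (C,hash)→5460, (A,hash)→7200, (D,hash)→8160, (C,merge)→24540, (C,nl_idx)→25380, (A,merge)→40710 …(+4); best=5460 via (C,hash)
  {ABC}: card=2700; try (C,hash)→3150, (A,hash)→4800, (C,merge)→6480, (C,nl_idx)→6870, (B,hash)→7200, (A,merge)→19590 …(+5); best=3150 via (C,hash)
  {BCD}: card=17280; try (D,hash)→4080, (B,hash)→5520, (C,hash)→6240, (D,merge)→19200, (B,nl_idx)→36480, (B,merge)→39780 …(+5); best=4080 via (D,hash)
  {ABCD}: card=3240; try (D,hash)→7530, (C,hash)→7530, (B,hash)→16980, (A,hash)→23760, (C,nl_idx)→25290, (D,merge)→39210 …(+8); best=7530 via (D,hash)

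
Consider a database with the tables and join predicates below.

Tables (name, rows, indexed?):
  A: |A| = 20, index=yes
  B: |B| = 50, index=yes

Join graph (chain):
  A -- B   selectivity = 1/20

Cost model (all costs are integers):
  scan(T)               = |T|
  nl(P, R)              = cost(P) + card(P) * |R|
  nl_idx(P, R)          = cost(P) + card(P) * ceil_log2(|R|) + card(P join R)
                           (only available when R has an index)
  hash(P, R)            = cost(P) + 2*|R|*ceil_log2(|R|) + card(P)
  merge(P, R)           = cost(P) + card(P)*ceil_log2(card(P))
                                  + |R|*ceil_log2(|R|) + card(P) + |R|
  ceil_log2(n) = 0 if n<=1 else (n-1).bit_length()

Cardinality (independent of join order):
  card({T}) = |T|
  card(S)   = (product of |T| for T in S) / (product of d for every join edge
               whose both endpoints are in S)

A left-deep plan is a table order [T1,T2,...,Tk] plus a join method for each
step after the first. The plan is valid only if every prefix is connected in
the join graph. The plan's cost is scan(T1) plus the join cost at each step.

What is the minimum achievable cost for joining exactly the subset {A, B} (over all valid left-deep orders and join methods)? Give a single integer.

190

Selinger DP over subsets of {A,B}:
  {A}: scan cost=20, card=20
  {B}: scan cost=50, card=50
  {AB}: card=50; try (B,nl_idx)→190, (A,hash)→300, (A,nl_idx)→350, (B,merge)→490, (A,merge)→520, (B,hash)→640 …(+2); best=190 via (B,nl_idx)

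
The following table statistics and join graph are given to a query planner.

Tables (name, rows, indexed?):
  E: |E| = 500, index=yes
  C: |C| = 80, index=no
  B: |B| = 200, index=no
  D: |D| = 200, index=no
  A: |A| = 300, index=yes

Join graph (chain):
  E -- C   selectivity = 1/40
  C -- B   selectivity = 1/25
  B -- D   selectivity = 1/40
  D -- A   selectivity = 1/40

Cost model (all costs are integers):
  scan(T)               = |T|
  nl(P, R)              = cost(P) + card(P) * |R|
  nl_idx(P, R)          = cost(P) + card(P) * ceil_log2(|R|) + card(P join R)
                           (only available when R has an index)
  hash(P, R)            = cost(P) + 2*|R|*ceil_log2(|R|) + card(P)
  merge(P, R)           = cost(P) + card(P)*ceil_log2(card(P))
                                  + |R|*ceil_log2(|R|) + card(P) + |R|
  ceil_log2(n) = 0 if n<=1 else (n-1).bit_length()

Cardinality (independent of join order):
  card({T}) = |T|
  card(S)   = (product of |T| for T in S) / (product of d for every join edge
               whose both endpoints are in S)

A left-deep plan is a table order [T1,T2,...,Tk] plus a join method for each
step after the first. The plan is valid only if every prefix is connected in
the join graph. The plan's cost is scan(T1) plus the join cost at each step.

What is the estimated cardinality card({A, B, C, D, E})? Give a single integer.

300000

Tables in S: A(300), B(200), C(80), D(200), E(500)
Edges inside S: E-C(d=40), C-B(d=25), B-D(d=40), D-A(d=40)
numerator = 300 * 200 * 80 * 200 * 500 = 480000000000
denominator = 40 * 25 * 40 * 40 = 1600000
card(S) = 480000000000 / 1600000 = 300000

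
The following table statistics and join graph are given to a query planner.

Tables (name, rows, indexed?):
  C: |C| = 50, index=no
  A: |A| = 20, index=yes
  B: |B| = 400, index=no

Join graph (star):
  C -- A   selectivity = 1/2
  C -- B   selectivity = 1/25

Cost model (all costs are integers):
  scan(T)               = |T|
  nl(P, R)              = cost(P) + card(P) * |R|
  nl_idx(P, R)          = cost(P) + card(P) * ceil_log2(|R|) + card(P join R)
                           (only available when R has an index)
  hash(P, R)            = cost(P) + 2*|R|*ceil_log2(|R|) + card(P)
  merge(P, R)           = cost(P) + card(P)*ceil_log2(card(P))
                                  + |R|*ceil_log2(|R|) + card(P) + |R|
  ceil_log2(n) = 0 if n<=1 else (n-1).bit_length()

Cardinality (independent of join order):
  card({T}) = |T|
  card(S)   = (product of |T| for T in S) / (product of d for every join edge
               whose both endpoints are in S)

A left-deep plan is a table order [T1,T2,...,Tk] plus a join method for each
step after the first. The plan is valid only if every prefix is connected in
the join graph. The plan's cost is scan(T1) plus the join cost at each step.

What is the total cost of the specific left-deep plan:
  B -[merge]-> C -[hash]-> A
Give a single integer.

step 1: scan B: cost=400, card=400
step 2: join C via merge
    card(P join C) = 400*50/(25) = 800
    cost = 400 + 400*9 + 50*6 + 400 + 50 = 4750
step 3: join A via hash
    card(P join A) = 800*20/(2) = 8000
    cost = 4750 + 2*20*5 + 800 = 5750

5750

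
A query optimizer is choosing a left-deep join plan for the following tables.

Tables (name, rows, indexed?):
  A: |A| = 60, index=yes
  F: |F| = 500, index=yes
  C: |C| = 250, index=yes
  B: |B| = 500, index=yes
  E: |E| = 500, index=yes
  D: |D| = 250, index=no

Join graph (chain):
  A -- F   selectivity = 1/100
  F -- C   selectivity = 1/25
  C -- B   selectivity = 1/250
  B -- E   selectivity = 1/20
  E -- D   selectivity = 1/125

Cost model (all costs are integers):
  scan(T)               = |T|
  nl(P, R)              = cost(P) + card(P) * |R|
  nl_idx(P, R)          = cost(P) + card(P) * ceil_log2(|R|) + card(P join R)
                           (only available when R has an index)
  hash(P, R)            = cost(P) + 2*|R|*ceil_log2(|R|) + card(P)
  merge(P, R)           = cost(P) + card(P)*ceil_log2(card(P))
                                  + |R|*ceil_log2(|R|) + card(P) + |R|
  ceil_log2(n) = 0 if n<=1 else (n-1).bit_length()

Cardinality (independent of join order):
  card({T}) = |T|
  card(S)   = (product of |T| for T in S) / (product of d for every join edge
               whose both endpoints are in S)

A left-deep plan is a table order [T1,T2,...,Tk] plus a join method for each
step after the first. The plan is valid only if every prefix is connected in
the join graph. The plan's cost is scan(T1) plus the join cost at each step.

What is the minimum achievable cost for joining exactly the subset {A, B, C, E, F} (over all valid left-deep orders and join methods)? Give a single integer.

32200

Selinger DP over subsets of {A,B,C,E,F}:
  {A}: scan cost=60, card=60
  {F}: scan cost=500, card=500
  {C}: scan cost=250, card=250
  {B}: scan cost=500, card=500
  {E}: scan cost=500, card=500
  {AF}: card=300; try (F,nl_idx)→900, (A,hash)→1720, (A,nl_idx)→3800, (F,merge)→5480, (A,merge)→5920, (F,hash)→9120 …(+2); best=900 via (F,nl_idx)
  {CF}: card=5000; try (C,hash)→5000, (F,merge)→7500, (F,nl_idx)→7500, (C,merge)→7750, (F,hash)→9500, (C,nl_idx)→9500 …(+2); best=5000 via (C,hash)
  {BC}: card=500; try (B,nl_idx)→3000, (C,hash)→5000, (C,nl_idx)→5000, (B,merge)→7500, (C,merge)→7750, (B,hash)→9500 …(+2); best=3000 via (B,nl_idx)
  {BE}: card=12500; try (E,hash)→10000, (B,hash)→10000, (E,merge)→10500, (B,merge)→10500, (E,nl_idx)→17500, (B,nl_idx)→17500 …(+2); best=10000 via (E,hash)
  {ACF}: card=3000; try (C,hash)→5200, (C,merge)→6150, (C,nl_idx)→6300, (A,hash)→10720, (A,nl_idx)→38000, (A,merge)→75420 …(+2); best=5200 via (C,hash)
  {BCF}: card=10000; try (F,hash)→12500, (F,merge)→13000, (F,nl_idx)→17500, (B,hash)→19000, (B,nl_idx)→60000, (B,merge)→80000 …(+2); best=12500 via (F,hash)
  {BCE}: card=12500; try (E,hash)→12500, (E,merge)→13000, (E,nl_idx)→20000, (C,hash)→26500, (C,nl_idx)→122500, (C,merge)→199750 …(+2); best=12500 via (E,hash)
  {ABCF}: card=6000; try (B,hash)→17200, (A,hash)→23220, (B,nl_idx)→38200, (B,merge)→49200, (A,nl_idx)→78500, (A,merge)→162920 …(+2); best=17200 via (B,hash)
  {BCEF}: card=250000; try (E,hash)→31500, (F,hash)→34000, (E,merge)→167500, (F,merge)→205000, (E,nl_idx)→352500, (F,nl_idx)→375000 …(+2); best=31500 via (E,hash)
  {ABCEF}: card=150000; try (E,hash)→32200, (E,merge)→106200, (E,nl_idx)→221200, (A,hash)→282220, (A,nl_idx)→1681500, (E,nl)→3017200 …(+2); best=32200 via (E,hash)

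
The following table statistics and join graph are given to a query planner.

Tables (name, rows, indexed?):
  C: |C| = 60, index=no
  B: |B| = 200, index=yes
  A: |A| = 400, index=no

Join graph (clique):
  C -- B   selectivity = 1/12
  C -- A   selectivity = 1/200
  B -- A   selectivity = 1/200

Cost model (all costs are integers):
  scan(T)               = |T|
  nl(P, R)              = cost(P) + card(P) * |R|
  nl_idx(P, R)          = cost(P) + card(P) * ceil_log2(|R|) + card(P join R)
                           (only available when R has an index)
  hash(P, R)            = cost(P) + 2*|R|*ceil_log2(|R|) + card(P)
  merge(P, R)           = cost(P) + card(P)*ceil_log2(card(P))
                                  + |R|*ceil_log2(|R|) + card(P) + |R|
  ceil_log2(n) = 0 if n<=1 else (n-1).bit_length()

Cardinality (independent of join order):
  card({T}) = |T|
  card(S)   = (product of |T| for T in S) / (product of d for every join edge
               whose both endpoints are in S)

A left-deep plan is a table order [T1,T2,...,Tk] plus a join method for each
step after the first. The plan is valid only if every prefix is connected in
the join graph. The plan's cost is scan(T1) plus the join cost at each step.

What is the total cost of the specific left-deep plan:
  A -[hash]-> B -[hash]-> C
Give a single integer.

step 1: scan A: cost=400, card=400
step 2: join B via hash
    card(P join B) = 400*200/(200) = 400
    cost = 400 + 2*200*8 + 400 = 4000
step 3: join C via hash
    card(P join C) = 400*60/(12*200) = 10
    cost = 4000 + 2*60*6 + 400 = 5120

5120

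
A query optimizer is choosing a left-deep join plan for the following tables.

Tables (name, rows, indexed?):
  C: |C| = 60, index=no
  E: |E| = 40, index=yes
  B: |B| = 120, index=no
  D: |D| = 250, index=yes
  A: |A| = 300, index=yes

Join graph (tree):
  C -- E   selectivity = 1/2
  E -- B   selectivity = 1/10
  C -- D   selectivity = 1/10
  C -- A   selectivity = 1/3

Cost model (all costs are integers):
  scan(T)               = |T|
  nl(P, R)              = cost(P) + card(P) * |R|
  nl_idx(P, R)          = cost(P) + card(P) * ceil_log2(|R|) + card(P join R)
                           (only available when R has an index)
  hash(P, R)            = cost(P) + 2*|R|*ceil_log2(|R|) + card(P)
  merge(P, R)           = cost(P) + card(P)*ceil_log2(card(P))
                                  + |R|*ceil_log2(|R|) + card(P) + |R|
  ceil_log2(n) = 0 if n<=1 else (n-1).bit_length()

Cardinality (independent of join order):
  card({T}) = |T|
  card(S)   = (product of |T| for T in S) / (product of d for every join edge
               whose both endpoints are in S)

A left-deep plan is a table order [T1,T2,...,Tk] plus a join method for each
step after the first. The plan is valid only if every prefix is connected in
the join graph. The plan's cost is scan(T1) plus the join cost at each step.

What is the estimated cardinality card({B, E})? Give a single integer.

480

Tables in S: B(120), E(40)
Edges inside S: E-B(d=10)
numerator = 120 * 40 = 4800
denominator = 10 = 10
card(S) = 4800 / 10 = 480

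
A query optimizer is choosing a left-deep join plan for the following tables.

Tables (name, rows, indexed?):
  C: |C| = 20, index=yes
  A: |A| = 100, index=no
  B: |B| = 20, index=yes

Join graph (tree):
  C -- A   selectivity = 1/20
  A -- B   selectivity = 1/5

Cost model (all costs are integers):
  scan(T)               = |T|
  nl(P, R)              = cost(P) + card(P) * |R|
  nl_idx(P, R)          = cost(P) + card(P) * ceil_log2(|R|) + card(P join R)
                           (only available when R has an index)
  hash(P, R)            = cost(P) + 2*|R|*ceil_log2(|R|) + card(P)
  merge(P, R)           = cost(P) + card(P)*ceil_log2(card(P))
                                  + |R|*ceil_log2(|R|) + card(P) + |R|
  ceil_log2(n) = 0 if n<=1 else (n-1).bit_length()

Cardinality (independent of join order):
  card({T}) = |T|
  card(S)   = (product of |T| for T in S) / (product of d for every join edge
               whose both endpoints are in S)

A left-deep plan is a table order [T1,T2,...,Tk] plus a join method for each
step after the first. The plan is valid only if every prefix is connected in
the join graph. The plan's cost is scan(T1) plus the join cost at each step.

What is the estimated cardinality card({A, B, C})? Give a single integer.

Tables in S: A(100), B(20), C(20)
Edges inside S: C-A(d=20), A-B(d=5)
numerator = 100 * 20 * 20 = 40000
denominator = 20 * 5 = 100
card(S) = 40000 / 100 = 400

400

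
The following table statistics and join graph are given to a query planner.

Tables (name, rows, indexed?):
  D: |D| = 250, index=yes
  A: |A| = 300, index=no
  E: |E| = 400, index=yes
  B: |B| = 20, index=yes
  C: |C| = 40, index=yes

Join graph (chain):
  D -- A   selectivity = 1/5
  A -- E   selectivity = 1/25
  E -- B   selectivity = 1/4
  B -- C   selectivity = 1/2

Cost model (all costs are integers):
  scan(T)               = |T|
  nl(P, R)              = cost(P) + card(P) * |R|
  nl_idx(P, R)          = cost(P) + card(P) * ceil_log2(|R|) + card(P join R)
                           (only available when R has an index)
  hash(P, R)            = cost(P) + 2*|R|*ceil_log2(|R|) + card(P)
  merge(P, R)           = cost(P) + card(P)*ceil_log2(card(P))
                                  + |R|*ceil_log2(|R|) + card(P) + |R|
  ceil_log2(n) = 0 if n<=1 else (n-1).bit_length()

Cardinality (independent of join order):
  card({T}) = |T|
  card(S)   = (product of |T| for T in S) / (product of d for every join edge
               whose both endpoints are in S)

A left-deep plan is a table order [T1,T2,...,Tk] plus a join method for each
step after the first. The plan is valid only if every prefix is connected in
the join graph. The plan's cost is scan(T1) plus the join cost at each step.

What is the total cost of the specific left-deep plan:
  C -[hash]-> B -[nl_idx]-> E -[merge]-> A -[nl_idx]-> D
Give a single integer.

step 1: scan C: cost=40, card=40
step 2: join B via hash
    card(P join B) = 40*20/(2) = 400
    cost = 40 + 2*20*5 + 40 = 280
step 3: join E via nl_idx
    card(P join E) = 400*400/(4) = 40000
    cost = 280 + 400*9 + 40000 = 43880
step 4: join A via merge
    card(P join A) = 40000*300/(25) = 480000
    cost = 43880 + 40000*16 + 300*9 + 40000 + 300 = 726880
step 5: join D via nl_idx
    card(P join D) = 480000*250/(5) = 24000000
    cost = 726880 + 480000*8 + 24000000 = 28566880

28566880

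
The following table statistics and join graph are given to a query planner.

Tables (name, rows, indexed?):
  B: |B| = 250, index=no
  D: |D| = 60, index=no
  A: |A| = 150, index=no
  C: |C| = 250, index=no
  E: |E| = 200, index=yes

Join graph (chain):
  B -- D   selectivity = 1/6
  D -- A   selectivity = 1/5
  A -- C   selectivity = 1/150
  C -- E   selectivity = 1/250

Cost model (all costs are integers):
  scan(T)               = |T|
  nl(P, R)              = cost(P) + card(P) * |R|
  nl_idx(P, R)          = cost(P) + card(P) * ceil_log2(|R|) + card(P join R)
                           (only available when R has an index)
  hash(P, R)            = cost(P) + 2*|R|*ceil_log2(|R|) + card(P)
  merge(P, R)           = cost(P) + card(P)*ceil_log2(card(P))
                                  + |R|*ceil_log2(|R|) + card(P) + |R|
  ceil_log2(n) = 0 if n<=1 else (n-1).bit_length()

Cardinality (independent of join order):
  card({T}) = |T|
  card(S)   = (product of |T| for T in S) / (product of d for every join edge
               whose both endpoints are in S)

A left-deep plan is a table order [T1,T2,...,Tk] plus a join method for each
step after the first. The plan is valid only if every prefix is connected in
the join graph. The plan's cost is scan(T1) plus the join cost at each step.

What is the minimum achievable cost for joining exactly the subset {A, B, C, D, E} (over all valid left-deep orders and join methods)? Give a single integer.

12370

Selinger DP over subsets of {A,B,C,D,E}:
  {B}: scan cost=250, card=250
  {D}: scan cost=60, card=60
  {A}: scan cost=150, card=150
  {C}: scan cost=250, card=250
  {E}: scan cost=200, card=200
  {BD}: card=2500; try (D,hash)→1220, (B,merge)→2730, (D,merge)→2920, (B,hash)→4120, (B,nl)→15060, (D,nl)→15250; best=1220 via (D,hash)
  {AD}: card=1800; try (D,hash)→1020, (A,merge)→1830, (D,merge)→1920, (A,hash)→2520, (A,nl)→9060, (D,nl)→9150; best=1020 via (D,hash)
  {AC}: card=250; try (A,hash)→2900, (C,merge)→3750, (A,merge)→3850, (C,hash)→4300, (C,nl)→37650, (A,nl)→37750; best=2900 via (A,hash)
  {CE}: card=200; try (E,nl_idx)→2450, (E,hash)→3700, (C,merge)→4250, (E,merge)→4300, (C,hash)→4400, (C,nl)→50200 …(+1); best=2450 via (E,nl_idx)
  {ABD}: card=75000; try (A,hash)→6120, (B,hash)→6820, (B,merge)→24870, (A,merge)→35070, (A,nl)→376220, (B,nl)→451020; best=6120 via (A,hash)
  {ACD}: card=3000; try (D,hash)→3870, (D,merge)→5570, (C,hash)→6820, (D,nl)→17900, (C,merge)→24870, (C,nl)→451020; best=3870 via (D,hash)
  {ACE}: card=200; try (A,hash)→5050, (E,nl_idx)→5100, (A,merge)→5600, (E,hash)→6350, (E,merge)→6950, (A,nl)→32450 …(+1); best=5050 via (A,hash)
  {ABCD}: card=125000; try (B,hash)→10870, (B,merge)→45120, (C,hash)→85120, (B,nl)→753870, (C,merge)→1358370, (C,nl)→18756120; best=10870 via (B,hash)
  {ACDE}: card=2400; try (D,hash)→5970, (D,merge)→7270, (E,hash)→10070, (D,nl)→17050, (E,nl_idx)→30270, (E,merge)→44670 …(+1); best=5970 via (D,hash)
  {ABCDE}: card=100000; try (B,hash)→12370, (B,merge)→39420, (E,hash)→139070, (B,nl)→605970, (E,nl_idx)→1110870, (E,merge)→2262670 …(+1); best=12370 via (B,hash)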